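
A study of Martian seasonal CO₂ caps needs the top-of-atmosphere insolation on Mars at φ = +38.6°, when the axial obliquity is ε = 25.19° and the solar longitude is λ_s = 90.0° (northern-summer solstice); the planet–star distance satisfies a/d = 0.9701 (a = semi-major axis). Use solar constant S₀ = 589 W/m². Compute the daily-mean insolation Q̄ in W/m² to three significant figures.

Solar declination: sin δ = sin ε · sin λ_s = sin 25.19° × sin 90.0° = 0.42562, so δ = +25.190°.
cos H₀ = −tan(+38.6°) tan(+25.190°) = -0.3755, H₀ = 1.9557 rad.
Bracket: H₀ sin φ sin δ + cos φ cos δ sin H₀ = 1.9557×0.62388×0.42562 + 0.78152×0.90490×0.92683 = 0.519308 + 0.655452 = 1.174760.
Inverse-square distance factor (a/d)² = 0.9701² = 0.941094.
Q̄ = (S₀/π) × 0.941094 × [bracket] = (589/π) × 0.941094 × 1.174760 = 207.3 W/m².

Q̄ ≈ 207 W/m²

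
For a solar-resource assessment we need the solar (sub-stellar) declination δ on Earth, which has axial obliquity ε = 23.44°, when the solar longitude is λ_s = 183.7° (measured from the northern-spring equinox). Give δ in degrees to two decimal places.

δ = -1.47°

sin δ = sin ε · sin λ_s = sin 23.44° × sin 183.7° = -0.025670.
δ = arcsin(-0.025670) = -1.47°.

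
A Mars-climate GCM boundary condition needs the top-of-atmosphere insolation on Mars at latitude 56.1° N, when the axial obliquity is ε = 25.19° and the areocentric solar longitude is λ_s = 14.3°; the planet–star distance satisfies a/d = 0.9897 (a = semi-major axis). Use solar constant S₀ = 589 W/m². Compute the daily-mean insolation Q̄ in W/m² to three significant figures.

sin δ = sin 25.19° × sin 14.3° = 0.10513, so δ = +6.035°.
cos H₀ = −tan(+56.1°) tan(+6.035°) = -0.1573, H₀ = 1.7288 rad.
Bracket: H₀ sin φ sin δ + cos φ cos δ sin H₀ = 1.7288×0.83001×0.10513 + 0.55775×0.99446×0.98755 = 0.150853 + 0.547755 = 0.698608.
Inverse-square distance factor (a/d)² = 0.9897² = 0.979506.
Q̄ = (S₀/π) × 0.979506 × [bracket] = (589/π) × 0.979506 × 0.698608 = 128.3 W/m².

Q̄ ≈ 128 W/m²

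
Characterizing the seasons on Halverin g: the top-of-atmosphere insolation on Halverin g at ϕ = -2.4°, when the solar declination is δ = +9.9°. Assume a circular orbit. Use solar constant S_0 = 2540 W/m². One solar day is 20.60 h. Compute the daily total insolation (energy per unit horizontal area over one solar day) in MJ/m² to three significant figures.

58.3 MJ/m²

cos h₀ = −tan(-2.4°) tan(+9.900°) = 0.0073, h₀ = 1.5635 rad.
Bracket: h₀ sin ϕ sin δ + cos ϕ cos δ sin h₀ = 1.5635×-0.04188×0.17193 + 0.99912×0.98511×0.99997 = -0.011258 + 0.984214 = 0.972956.
Q̄ = (S_0/π) × [bracket] = (2540/π) × 0.972956 = 786.64 W/m².
Daily total = Q̄ × 20.60 h × 3600 s/h = 786.64 × 20.60 × 3600 / 10⁶ = 58.34 MJ/m².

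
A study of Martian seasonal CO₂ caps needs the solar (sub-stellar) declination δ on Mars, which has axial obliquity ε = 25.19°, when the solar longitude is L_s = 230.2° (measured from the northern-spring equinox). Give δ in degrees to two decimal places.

sin δ = sin ε · sin L_s = sin 25.19° × sin 230.2° = -0.326998.
δ = arcsin(-0.326998) = -19.09°.

δ = -19.09°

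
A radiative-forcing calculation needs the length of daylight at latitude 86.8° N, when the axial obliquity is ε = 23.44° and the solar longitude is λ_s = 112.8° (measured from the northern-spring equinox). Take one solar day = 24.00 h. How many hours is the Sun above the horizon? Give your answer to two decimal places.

Solar declination: sin δ = sin ε · sin λ_s = sin 23.44° × sin 112.8° = 0.36671, so δ = +21.513°.
Sunrise equation: cos H₀ = −tan φ · tan δ = -7.0502 ≤ −1, so the Sun never sets (polar day) and H₀ = π.
Daylight = 2H₀/(2π) × 24.00 h = (3.1416/π) × 24.00 = 24.00 h.

24.00 h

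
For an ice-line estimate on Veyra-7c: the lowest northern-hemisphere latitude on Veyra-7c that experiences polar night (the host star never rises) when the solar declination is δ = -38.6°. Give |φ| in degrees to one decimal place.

Polar night requires cos H₀ = −tan φ tan δ ≥ 1, i.e. tan φ tan δ ≤ −1.
The boundary is |tan φ| · |tan δ| = 1, so |φ| = 90° − |δ| = 90° − 38.6° = 51.4° in the northern hemisphere.

|φ| = 51.4°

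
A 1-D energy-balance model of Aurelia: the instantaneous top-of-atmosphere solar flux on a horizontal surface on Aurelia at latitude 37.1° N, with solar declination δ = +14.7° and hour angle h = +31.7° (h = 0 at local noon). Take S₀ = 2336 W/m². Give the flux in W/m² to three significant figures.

1.89e+03 W/m²

cos θ_z = sin φ sin δ + cos φ cos δ cos h = 0.153069 + 0.656381 = 0.809450.
Flux = S₀ · cos θ_z = 2336 × 0.809450 = 1891 W/m².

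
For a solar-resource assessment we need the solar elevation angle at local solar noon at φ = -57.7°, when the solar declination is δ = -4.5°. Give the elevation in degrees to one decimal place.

At local noon the hour angle is zero, so the zenith angle equals |φ − δ| = |-57.7° − (-4.500°)| = 53.200°.
Elevation = 90° − 53.200° = 36.8°.

36.8°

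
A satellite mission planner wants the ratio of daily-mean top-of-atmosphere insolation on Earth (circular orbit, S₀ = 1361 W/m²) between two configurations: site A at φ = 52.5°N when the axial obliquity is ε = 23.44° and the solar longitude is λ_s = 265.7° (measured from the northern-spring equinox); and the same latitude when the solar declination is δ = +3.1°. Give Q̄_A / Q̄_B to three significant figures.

— Configuration A (φ=+52.5°):
Solar declination: sin δ = sin ε · sin λ_s = sin 23.44° × sin 265.7° = -0.39667, so δ = -23.370°.
cos H₀ = −tan(+52.5°) tan(-23.370°) = 0.5631, H₀ = 0.9726 rad.
Bracket: H₀ sin φ sin δ + cos φ cos δ sin H₀ = 0.9726×0.79335×-0.39667 + 0.60876×0.91796×0.82636 = -0.306075 + 0.461784 = 0.155709.
Q̄ = (S₀/π) × [bracket] = (1361/π) × 0.155709 = 67.456 W/m².
— Configuration B (φ=+52.5°):
cos H₀ = −tan(+52.5°) tan(+3.100°) = -0.0706, H₀ = 1.6414 rad.
Bracket: H₀ sin φ sin δ + cos φ cos δ sin H₀ = 1.6414×0.79335×0.05408 + 0.60876×0.99854×0.99751 = 0.070423 + 0.606358 = 0.676781.
Q̄ = (S₀/π) × [bracket] = (1361/π) × 0.676781 = 293.19 W/m².
Ratio Q̄_A / Q̄_B = 67.456 / 293.19 = 0.2301.

Q̄_A / Q̄_B ≈ 0.230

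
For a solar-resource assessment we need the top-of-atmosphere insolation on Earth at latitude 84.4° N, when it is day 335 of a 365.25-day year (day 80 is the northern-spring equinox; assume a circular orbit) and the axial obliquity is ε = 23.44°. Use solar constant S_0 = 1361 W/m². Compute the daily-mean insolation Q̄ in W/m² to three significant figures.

Q̄ ≈ 0.00 W/m²

Solar longitude: L_s = 360° × (335 − 80)/365.25 = 251.335°.
sin δ = sin 23.44° × sin 251.335° = -0.37687, so δ = -22.140°.
cos h₀ = −tan(+84.4°) tan(-22.140°) = 4.1495 ≥ 1 ⇒ polar night, h₀ = 0 and Q̄ = 0.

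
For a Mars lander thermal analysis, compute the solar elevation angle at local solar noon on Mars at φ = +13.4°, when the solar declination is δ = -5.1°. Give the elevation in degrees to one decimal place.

71.5°

At local noon the hour angle is zero, so the zenith angle equals |φ − δ| = |+13.4° − (-5.100°)| = 18.500°.
Elevation = 90° − 18.500° = 71.5°.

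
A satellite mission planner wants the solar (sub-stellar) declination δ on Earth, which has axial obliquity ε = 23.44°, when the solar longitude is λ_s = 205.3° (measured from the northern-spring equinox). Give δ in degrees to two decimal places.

δ = -9.79°

sin δ = sin ε · sin λ_s = sin 23.44° × sin 205.3° = -0.169998.
δ = arcsin(-0.169998) = -9.79°.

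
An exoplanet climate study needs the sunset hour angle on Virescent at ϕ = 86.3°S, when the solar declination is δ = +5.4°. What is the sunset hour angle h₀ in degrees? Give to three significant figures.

h₀ = 0.00°

cos h₀ = −tan ϕ · tan δ = 1.4618 ≥ 1, so the host star never rises (polar night) and h₀ = 0.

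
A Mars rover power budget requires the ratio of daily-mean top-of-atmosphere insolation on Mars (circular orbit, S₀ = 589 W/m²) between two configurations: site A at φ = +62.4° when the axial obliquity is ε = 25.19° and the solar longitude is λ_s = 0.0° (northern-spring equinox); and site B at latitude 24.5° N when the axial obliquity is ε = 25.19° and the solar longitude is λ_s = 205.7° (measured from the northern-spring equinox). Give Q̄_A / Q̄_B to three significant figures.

— Configuration A (φ=+62.4°):
Solar declination: sin δ = sin ε · sin λ_s = sin 25.19° × sin 0.0° = 0.00000, so δ = +0.000°.
cos H₀ = −tan(+62.4°) tan(+0.000°) = -0.0000, H₀ = 1.5708 rad.
Bracket: H₀ sin φ sin δ + cos φ cos δ sin H₀ = 1.5708×0.88620×0.00000 + 0.46330×1.00000×1.00000 = 0.000000 + 0.463300 = 0.463300.
Q̄ = (S₀/π) × [bracket] = (589/π) × 0.463300 = 86.862 W/m².
— Configuration B (φ=+24.5°):
Solar declination: sin δ = sin ε · sin λ_s = sin 25.19° × sin 205.7° = -0.18457, so δ = -10.636°.
cos H₀ = −tan(+24.5°) tan(-10.636°) = 0.0856, H₀ = 1.4851 rad.
Bracket: H₀ sin φ sin δ + cos φ cos δ sin H₀ = 1.4851×0.41469×-0.18457 + 0.90996×0.98282×0.99633 = -0.113669 + 0.891045 = 0.777376.
Q̄ = (S₀/π) × [bracket] = (589/π) × 0.777376 = 145.75 W/m².
Ratio Q̄_A / Q̄_B = 86.862 / 145.75 = 0.5960.

Q̄_A / Q̄_B ≈ 0.596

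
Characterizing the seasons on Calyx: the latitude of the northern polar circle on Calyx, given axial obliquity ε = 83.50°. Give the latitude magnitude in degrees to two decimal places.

The polar circle is the lowest latitude that experiences at least one full rotation of continuous daylight at the northern-summer solstice; it lies at |φ| = 90° − ε = 90° − 83.50° = 6.50°.

6.50°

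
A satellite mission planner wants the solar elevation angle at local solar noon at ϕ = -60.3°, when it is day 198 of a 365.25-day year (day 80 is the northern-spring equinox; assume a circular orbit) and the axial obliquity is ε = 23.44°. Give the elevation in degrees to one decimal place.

8.8°

Solar longitude: L_s = 360° × (198 − 80)/365.25 = 116.304°.
sin δ = sin 23.44° × sin 116.304° = 0.35660, so δ = +20.892°.
At local noon the hour angle is zero, so the zenith angle equals |ϕ − δ| = |-60.3° − (+20.892°)| = 81.192°.
Elevation = 90° − 81.192° = 8.8°.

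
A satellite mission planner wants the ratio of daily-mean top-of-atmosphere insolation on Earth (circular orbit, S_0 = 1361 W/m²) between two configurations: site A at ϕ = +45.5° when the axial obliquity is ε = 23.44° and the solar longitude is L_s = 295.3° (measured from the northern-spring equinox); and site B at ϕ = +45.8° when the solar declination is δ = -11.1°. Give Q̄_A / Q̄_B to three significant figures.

— Configuration A (ϕ=+45.5°):
Solar declination: sin δ = sin ε · sin L_s = sin 23.44° × sin 295.3° = -0.35963, so δ = -21.078°.
cos h₀ = −tan(+45.5°) tan(-21.078°) = 0.3922, h₀ = 1.1678 rad.
Bracket: h₀ sin ϕ sin δ + cos ϕ cos δ sin h₀ = 1.1678×0.71325×-0.35963 + 0.70091×0.93309×0.91988 = -0.299548 + 0.601613 = 0.302065.
Q̄ = (S_0/π) × [bracket] = (1361/π) × 0.302065 = 130.86 W/m².
— Configuration B (ϕ=+45.8°):
cos h₀ = −tan(+45.8°) tan(-11.100°) = 0.2017, h₀ = 1.3677 rad.
Bracket: h₀ sin ϕ sin δ + cos ϕ cos δ sin h₀ = 1.3677×0.71691×-0.19252 + 0.69717×0.98129×0.97944 = -0.188769 + 0.670060 = 0.481291.
Q̄ = (S_0/π) × [bracket] = (1361/π) × 0.481291 = 208.50 W/m².
Ratio Q̄_A / Q̄_B = 130.86 / 208.50 = 0.6276.

Q̄_A / Q̄_B ≈ 0.628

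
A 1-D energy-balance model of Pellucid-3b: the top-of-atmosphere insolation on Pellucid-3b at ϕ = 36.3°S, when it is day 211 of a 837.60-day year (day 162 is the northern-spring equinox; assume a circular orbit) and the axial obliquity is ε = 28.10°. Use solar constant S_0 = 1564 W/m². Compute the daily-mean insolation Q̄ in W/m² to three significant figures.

Q̄ ≈ 320 W/m²

Solar longitude: L_s = 360° × (211 − 162)/837.60 = 21.060°.
sin δ = sin 28.10° × sin 21.060° = 0.16926, so δ = +9.745°.
cos h₀ = −tan(-36.3°) tan(+9.745°) = 0.1262, h₀ = 1.4443 rad.
Bracket: h₀ sin ϕ sin δ + cos ϕ cos δ sin h₀ = 1.4443×-0.59201×0.16926 + 0.80593×0.98557×0.99201 = -0.144724 + 0.787954 = 0.643230.
Q̄ = (S_0/π) × [bracket] = (1564/π) × 0.643230 = 320.2 W/m².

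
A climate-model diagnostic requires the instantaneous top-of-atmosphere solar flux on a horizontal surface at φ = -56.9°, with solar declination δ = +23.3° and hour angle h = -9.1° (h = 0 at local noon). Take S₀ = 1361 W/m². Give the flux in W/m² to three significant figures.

223 W/m²

cos θ_z = sin φ sin δ + cos φ cos δ cos h = -0.331356 + 0.495253 = 0.163897.
Flux = S₀ · cos θ_z = 1361 × 0.163897 = 223.1 W/m².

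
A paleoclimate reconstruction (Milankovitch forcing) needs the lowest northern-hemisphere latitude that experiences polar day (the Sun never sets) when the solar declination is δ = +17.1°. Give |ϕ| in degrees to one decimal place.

Polar day requires cos h₀ = −tan ϕ tan δ ≤ −1, i.e. tan ϕ tan δ ≥ 1.
The boundary is |tan ϕ| · |tan δ| = 1, so |ϕ| = 90° − |δ| = 90° − 17.1° = 72.9° in the northern hemisphere.

|ϕ| = 72.9°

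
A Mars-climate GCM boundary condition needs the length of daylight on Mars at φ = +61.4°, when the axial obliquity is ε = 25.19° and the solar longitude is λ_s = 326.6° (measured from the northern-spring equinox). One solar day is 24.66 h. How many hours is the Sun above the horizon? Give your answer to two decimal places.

8.74 h

Solar declination: sin δ = sin ε · sin λ_s = sin 25.19° × sin 326.6° = -0.23430, so δ = -13.550°.
cos H₀ = −tan φ · tan δ = −tan(+61.4°) × tan(-13.550°) = 0.4420, so H₀ = 1.1129 rad = 63.77°.
Daylight = 2H₀/(2π) × 24.66 h = (1.1129/π) × 24.66 = 8.74 h.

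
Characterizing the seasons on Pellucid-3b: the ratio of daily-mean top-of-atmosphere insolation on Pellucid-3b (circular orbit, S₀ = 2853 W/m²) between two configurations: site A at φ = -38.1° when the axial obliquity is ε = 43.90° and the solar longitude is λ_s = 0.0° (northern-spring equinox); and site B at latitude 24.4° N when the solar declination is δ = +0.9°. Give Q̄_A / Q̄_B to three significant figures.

Q̄_A / Q̄_B ≈ 0.855

— Configuration A (φ=-38.1°):
Solar declination: sin δ = sin ε · sin λ_s = sin 43.90° × sin 0.0° = 0.00000, so δ = +0.000°.
cos H₀ = −tan(-38.1°) tan(+0.000°) = 0.0000, H₀ = 1.5708 rad.
Bracket: H₀ sin φ sin δ + cos φ cos δ sin H₀ = 1.5708×-0.61704×0.00000 + 0.78694×1.00000×1.00000 = -0.000000 + 0.786940 = 0.786940.
Q̄ = (S₀/π) × [bracket] = (2853/π) × 0.786940 = 714.65 W/m².
— Configuration B (φ=+24.4°):
cos H₀ = −tan(+24.4°) tan(+0.900°) = -0.0071, H₀ = 1.5779 rad.
Bracket: H₀ sin φ sin δ + cos φ cos δ sin H₀ = 1.5779×0.41310×0.01571 + 0.91068×0.99988×0.99997 = 0.010240 + 0.910543 = 0.920783.
Q̄ = (S₀/π) × [bracket] = (2853/π) × 0.920783 = 836.20 W/m².
Ratio Q̄_A / Q̄_B = 714.65 / 836.20 = 0.8546.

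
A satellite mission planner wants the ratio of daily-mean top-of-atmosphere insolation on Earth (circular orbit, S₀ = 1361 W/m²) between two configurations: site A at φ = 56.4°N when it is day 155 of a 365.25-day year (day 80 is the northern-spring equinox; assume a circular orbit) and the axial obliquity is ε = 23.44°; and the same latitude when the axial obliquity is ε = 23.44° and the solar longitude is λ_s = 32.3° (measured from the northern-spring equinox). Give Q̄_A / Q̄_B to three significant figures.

— Configuration A (φ=+56.4°):
Solar longitude: λ_s = 360° × (155 − 80)/365.25 = 73.922°.
sin δ = sin 23.44° × sin 73.922° = 0.38223, so δ = +22.472°.
cos H₀ = −tan(+56.4°) tan(+22.472°) = -0.6226, H₀ = 2.2428 rad.
Bracket: H₀ sin φ sin δ + cos φ cos δ sin H₀ = 2.2428×0.83292×0.38223 + 0.55339×0.92407×0.78256 = 0.714034 + 0.400179 = 1.114213.
Q̄ = (S₀/π) × [bracket] = (1361/π) × 1.114213 = 482.70 W/m².
— Configuration B (φ=+56.4°):
Solar declination: sin δ = sin ε · sin λ_s = sin 23.44° × sin 32.3° = 0.21256, so δ = +12.272°.
cos H₀ = −tan(+56.4°) tan(+12.272°) = -0.3274, H₀ = 1.9044 rad.
Bracket: H₀ sin φ sin δ + cos φ cos δ sin H₀ = 1.9044×0.83292×0.21256 + 0.55339×0.97715×0.94488 = 0.337165 + 0.510939 = 0.848104.
Q̄ = (S₀/π) × [bracket] = (1361/π) × 0.848104 = 367.42 W/m².
Ratio Q̄_A / Q̄_B = 482.70 / 367.42 = 1.314.

Q̄_A / Q̄_B ≈ 1.31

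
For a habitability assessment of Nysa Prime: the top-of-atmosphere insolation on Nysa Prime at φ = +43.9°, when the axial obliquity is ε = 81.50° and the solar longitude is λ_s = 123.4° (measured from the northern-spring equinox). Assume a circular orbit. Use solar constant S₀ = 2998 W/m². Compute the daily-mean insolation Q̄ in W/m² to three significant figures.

Solar declination: sin δ = sin ε · sin λ_s = sin 81.50° × sin 123.4° = 0.82568, so δ = +55.657°.
cos H₀ = −tan(+43.9°) tan(+55.657°) = -1.4085 ≤ −1 ⇒ polar day, H₀ = π.
Bracket: H₀ sin φ sin δ + cos φ cos δ sin H₀ = 3.1416×0.69340×0.82568 + 0.72055×0.56414×0.00000 = 1.798649 + 0.000000 = 1.798649.
Q̄ = (S₀/π) × [bracket] = (2998/π) × 1.798649 = 1716 W/m².

Q̄ ≈ 1.72e+03 W/m²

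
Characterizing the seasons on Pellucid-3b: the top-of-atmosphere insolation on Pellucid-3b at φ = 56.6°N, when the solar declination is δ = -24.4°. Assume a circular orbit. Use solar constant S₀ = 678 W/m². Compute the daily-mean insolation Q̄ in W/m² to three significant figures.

cos H₀ = −tan(+56.6°) tan(-24.400°) = 0.6880, H₀ = 0.8121 rad.
Bracket: H₀ sin φ sin δ + cos φ cos δ sin H₀ = 0.8121×0.83485×-0.41310 + 0.55048×0.91068×0.72576 = -0.280074 + 0.363832 = 0.083758.
Q̄ = (S₀/π) × [bracket] = (678/π) × 0.083758 = 18.08 W/m².

Q̄ ≈ 18.1 W/m²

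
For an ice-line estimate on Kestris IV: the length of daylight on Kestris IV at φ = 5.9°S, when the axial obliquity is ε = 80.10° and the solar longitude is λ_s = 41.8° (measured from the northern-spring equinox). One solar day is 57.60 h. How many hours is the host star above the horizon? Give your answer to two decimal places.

27.15 h

Solar declination: sin δ = sin ε · sin λ_s = sin 80.10° × sin 41.8° = 0.65661, so δ = +41.042°.
cos H₀ = −tan φ · tan δ = −tan(-5.9°) × tan(+41.042°) = 0.0900, so H₀ = 1.4807 rad = 84.84°.
Daylight = 2H₀/(2π) × 57.60 h = (1.4807/π) × 57.60 = 27.15 h.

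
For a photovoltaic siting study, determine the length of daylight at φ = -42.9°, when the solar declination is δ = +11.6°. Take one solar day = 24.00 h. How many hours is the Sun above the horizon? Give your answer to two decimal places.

cos H₀ = −tan φ · tan δ = −tan(-42.9°) × tan(+11.600°) = 0.1907, so H₀ = 1.3789 rad = 79.00°.
Daylight = 2H₀/(2π) × 24.00 h = (1.3789/π) × 24.00 = 10.53 h.

10.53 h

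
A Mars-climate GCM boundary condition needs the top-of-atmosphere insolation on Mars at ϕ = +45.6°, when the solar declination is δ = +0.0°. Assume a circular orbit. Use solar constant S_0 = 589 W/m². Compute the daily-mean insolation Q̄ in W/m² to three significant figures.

cos h₀ = −tan(+45.6°) tan(+0.000°) = -0.0000, h₀ = 1.5708 rad.
Bracket: h₀ sin ϕ sin δ + cos ϕ cos δ sin h₀ = 1.5708×0.71447×0.00000 + 0.69966×1.00000×1.00000 = 0.000000 + 0.699660 = 0.699660.
Q̄ = (S_0/π) × [bracket] = (589/π) × 0.699660 = 131.2 W/m².

Q̄ ≈ 131 W/m²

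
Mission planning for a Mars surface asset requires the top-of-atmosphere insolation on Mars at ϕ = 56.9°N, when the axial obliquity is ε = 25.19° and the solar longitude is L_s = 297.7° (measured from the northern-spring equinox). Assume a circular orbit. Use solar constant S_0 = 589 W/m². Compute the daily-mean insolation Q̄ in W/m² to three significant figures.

Solar declination: sin δ = sin ε · sin L_s = sin 25.19° × sin 297.7° = -0.37684, so δ = -22.138°.
cos h₀ = −tan(+56.9°) tan(-22.138°) = 0.6241, h₀ = 0.8968 rad.
Bracket: h₀ sin ϕ sin δ + cos ϕ cos δ sin h₀ = 0.8968×0.83772×-0.37684 + 0.54610×0.92628×0.78136 = -0.283108 + 0.395244 = 0.112136.
Q̄ = (S_0/π) × [bracket] = (589/π) × 0.112136 = 21.02 W/m².

Q̄ ≈ 21.0 W/m²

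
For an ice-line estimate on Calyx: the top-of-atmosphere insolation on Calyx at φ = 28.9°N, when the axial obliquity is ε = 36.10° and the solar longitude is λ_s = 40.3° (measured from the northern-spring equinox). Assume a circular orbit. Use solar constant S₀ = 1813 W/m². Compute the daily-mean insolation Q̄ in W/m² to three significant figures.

Q̄ ≈ 646 W/m²

Solar declination: sin δ = sin ε · sin λ_s = sin 36.10° × sin 40.3° = 0.38109, so δ = +22.401°.
cos H₀ = −tan(+28.9°) tan(+22.401°) = -0.2275, H₀ = 1.8003 rad.
Bracket: H₀ sin φ sin δ + cos φ cos δ sin H₀ = 1.8003×0.48328×0.38109 + 0.87546×0.92454×0.97377 = 0.331567 + 0.788167 = 1.119734.
Q̄ = (S₀/π) × [bracket] = (1813/π) × 1.119734 = 646.2 W/m².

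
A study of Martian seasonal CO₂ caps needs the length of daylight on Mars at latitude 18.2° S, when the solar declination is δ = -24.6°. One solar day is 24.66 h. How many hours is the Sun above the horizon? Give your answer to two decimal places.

cos H₀ = −tan φ · tan δ = −tan(-18.2°) × tan(-24.600°) = -0.1505, so H₀ = 1.7219 rad = 98.66°.
Daylight = 2H₀/(2π) × 24.66 h = (1.7219/π) × 24.66 = 13.52 h.

13.52 h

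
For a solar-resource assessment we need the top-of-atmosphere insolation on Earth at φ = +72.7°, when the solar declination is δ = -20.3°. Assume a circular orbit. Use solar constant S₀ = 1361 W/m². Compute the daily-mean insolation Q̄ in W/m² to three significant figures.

Q̄ ≈ 0.00 W/m²

cos H₀ = −tan(+72.7°) tan(-20.300°) = 1.1876 ≥ 1 ⇒ polar night, H₀ = 0 and Q̄ = 0.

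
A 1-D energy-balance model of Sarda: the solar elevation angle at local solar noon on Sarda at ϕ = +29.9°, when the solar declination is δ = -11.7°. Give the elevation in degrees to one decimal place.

At local noon the hour angle is zero, so the zenith angle equals |ϕ − δ| = |+29.9° − (-11.700°)| = 41.600°.
Elevation = 90° − 41.600° = 48.4°.

48.4°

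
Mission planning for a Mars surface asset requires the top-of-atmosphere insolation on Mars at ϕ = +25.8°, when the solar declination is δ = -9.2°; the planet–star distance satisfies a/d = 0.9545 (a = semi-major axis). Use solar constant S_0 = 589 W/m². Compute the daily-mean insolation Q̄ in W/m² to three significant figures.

Q̄ ≈ 134 W/m²

cos h₀ = −tan(+25.8°) tan(-9.200°) = 0.0783, h₀ = 1.4924 rad.
Bracket: h₀ sin ϕ sin δ + cos ϕ cos δ sin h₀ = 1.4924×0.43523×-0.15988 + 0.90032×0.98714×0.99693 = -0.103848 + 0.886013 = 0.782165.
Inverse-square distance factor (a/d)² = 0.9545² = 0.911070.
Q̄ = (S_0/π) × 0.911070 × [bracket] = (589/π) × 0.911070 × 0.782165 = 133.6 W/m².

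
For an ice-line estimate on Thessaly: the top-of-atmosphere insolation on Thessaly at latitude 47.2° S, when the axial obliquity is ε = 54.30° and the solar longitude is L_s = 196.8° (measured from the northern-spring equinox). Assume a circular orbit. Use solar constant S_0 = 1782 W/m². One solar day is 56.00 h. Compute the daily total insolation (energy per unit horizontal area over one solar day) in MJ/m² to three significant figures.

109 MJ/m²

Solar declination: sin δ = sin ε · sin L_s = sin 54.30° × sin 196.8° = -0.23472, so δ = -13.575°.
cos h₀ = −tan(-47.2°) tan(-13.575°) = -0.2608, h₀ = 1.8346 rad.
Bracket: h₀ sin ϕ sin δ + cos ϕ cos δ sin h₀ = 1.8346×-0.73373×-0.23472 + 0.67944×0.97206×0.96540 = 0.315957 + 0.637605 = 0.953562.
Q̄ = (S_0/π) × [bracket] = (1782/π) × 0.953562 = 540.89 W/m².
Daily total = Q̄ × 56.00 h × 3600 s/h = 540.89 × 56.00 × 3600 / 10⁶ = 109.0 MJ/m².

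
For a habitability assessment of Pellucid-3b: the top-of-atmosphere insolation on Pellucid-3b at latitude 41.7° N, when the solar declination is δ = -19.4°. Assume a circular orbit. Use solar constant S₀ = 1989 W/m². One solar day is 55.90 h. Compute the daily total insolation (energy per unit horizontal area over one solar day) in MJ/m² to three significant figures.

50.0 MJ/m²

cos H₀ = −tan(+41.7°) tan(-19.400°) = 0.3138, H₀ = 1.2516 rad.
Bracket: H₀ sin φ sin δ + cos φ cos δ sin H₀ = 1.2516×0.66523×-0.33216 + 0.74664×0.94322×0.94950 = -0.276557 + 0.668681 = 0.392124.
Q̄ = (S₀/π) × [bracket] = (1989/π) × 0.392124 = 248.26 W/m².
Daily total = Q̄ × 55.90 h × 3600 s/h = 248.26 × 55.90 × 3600 / 10⁶ = 49.96 MJ/m².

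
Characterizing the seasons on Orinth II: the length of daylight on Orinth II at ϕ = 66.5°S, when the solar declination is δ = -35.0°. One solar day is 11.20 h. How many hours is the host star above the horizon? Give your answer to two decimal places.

Sunrise equation: cos h₀ = −tan ϕ · tan δ = -1.6104 ≤ −1, so the host star never sets (polar day) and h₀ = π.
Daylight = 2h₀/(2π) × 11.20 h = (3.1416/π) × 11.20 = 11.20 h.

11.20 h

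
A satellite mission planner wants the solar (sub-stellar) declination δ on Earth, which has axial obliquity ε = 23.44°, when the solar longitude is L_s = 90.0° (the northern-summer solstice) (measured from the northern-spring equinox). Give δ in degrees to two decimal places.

sin δ = sin ε · sin L_s = sin 23.44° × sin 90.0° = 0.397789.
δ = arcsin(0.397789) = +23.44°.

δ = +23.44°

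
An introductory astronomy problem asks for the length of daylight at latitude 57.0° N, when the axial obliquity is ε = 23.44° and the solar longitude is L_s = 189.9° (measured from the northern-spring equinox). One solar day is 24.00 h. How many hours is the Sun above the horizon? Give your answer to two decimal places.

11.19 h

Solar declination: sin δ = sin ε · sin L_s = sin 23.44° × sin 189.9° = -0.06839, so δ = -3.922°.
cos h₀ = −tan ϕ · tan δ = −tan(+57.0°) × tan(-3.922°) = 0.1056, so h₀ = 1.4650 rad = 83.94°.
Daylight = 2h₀/(2π) × 24.00 h = (1.4650/π) × 24.00 = 11.19 h.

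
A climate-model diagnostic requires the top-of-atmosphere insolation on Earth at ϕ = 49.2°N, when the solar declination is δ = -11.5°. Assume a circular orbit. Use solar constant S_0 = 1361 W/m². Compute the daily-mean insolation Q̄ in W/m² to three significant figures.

cos h₀ = −tan(+49.2°) tan(-11.500°) = 0.2357, h₀ = 1.3329 rad.
Bracket: h₀ sin ϕ sin δ + cos ϕ cos δ sin h₀ = 1.3329×0.75700×-0.19937 + 0.65342×0.97992×0.97183 = -0.201165 + 0.622262 = 0.421097.
Q̄ = (S_0/π) × [bracket] = (1361/π) × 0.421097 = 182.4 W/m².

Q̄ ≈ 182 W/m²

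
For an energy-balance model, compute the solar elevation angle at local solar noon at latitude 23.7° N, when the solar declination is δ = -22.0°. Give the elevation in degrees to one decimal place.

At local noon the hour angle is zero, so the zenith angle equals |φ − δ| = |+23.7° − (-22.000°)| = 45.700°.
Elevation = 90° − 45.700° = 44.3°.

44.3°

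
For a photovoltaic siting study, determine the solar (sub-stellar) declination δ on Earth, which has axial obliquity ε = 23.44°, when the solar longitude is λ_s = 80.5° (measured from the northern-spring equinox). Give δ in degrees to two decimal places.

δ = +23.10°

sin δ = sin ε · sin λ_s = sin 23.44° × sin 80.5° = 0.392333.
δ = arcsin(0.392333) = +23.10°.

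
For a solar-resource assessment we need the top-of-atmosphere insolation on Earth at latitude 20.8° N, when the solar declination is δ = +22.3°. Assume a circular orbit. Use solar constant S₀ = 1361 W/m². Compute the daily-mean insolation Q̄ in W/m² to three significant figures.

Q̄ ≈ 471 W/m²

cos H₀ = −tan(+20.8°) tan(+22.300°) = -0.1558, H₀ = 1.7272 rad.
Bracket: H₀ sin φ sin δ + cos φ cos δ sin H₀ = 1.7272×0.35511×0.37946 + 0.93483×0.92521×0.98779 = 0.232740 + 0.854353 = 1.087093.
Q̄ = (S₀/π) × [bracket] = (1361/π) × 1.087093 = 471.0 W/m².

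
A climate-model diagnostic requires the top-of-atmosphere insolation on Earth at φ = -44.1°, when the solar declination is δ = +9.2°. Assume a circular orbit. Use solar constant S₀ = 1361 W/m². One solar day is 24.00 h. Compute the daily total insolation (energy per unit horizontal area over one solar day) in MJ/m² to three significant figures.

cos H₀ = −tan(-44.1°) tan(+9.200°) = 0.1570, H₀ = 1.4132 rad.
Bracket: H₀ sin φ sin δ + cos φ cos δ sin H₀ = 1.4132×-0.69591×0.15988 + 0.71813×0.98714×0.98761 = -0.157236 + 0.700112 = 0.542876.
Q̄ = (S₀/π) × [bracket] = (1361/π) × 0.542876 = 235.18 W/m².
Daily total = Q̄ × 24.00 h × 3600 s/h = 235.18 × 24.00 × 3600 / 10⁶ = 20.32 MJ/m².

20.3 MJ/m²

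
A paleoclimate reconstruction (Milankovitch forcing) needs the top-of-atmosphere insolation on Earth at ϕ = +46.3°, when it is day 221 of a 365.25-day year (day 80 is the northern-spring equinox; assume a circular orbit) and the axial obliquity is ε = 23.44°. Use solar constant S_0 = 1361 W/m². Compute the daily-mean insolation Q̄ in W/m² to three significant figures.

Q̄ ≈ 429 W/m²

Solar longitude: L_s = 360° × (221 − 80)/365.25 = 138.973°.
sin δ = sin 23.44° × sin 138.973° = 0.26111, so δ = +15.136°.
cos h₀ = −tan(+46.3°) tan(+15.136°) = -0.2831, h₀ = 1.8578 rad.
Bracket: h₀ sin ϕ sin δ + cos ϕ cos δ sin h₀ = 1.8578×0.72297×0.26111 + 0.69088×0.96531×0.95910 = 0.350706 + 0.639637 = 0.990343.
Q̄ = (S_0/π) × [bracket] = (1361/π) × 0.990343 = 429.0 W/m².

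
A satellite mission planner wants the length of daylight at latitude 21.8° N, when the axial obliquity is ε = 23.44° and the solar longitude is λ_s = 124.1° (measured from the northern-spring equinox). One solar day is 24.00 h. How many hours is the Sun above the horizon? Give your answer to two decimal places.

Solar declination: sin δ = sin ε · sin λ_s = sin 23.44° × sin 124.1° = 0.32939, so δ = +19.232°.
cos H₀ = −tan φ · tan δ = −tan(+21.8°) × tan(+19.232°) = -0.1395, so H₀ = 1.7108 rad = 98.02°.
Daylight = 2H₀/(2π) × 24.00 h = (1.7108/π) × 24.00 = 13.07 h.

13.07 h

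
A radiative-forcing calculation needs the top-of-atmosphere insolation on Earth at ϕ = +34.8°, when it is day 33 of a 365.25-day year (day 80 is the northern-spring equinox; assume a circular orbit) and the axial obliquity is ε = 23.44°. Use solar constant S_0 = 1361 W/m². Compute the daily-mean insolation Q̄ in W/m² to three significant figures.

Q̄ ≈ 236 W/m²

Solar longitude: L_s = 360° × (33 − 80)/365.25 = -46.324°, i.e. -46.324° + 360° = 313.676°.
sin δ = sin 23.44° × sin 313.676° = -0.28771, so δ = -16.721°.
cos h₀ = −tan(+34.8°) tan(-16.721°) = 0.2088, h₀ = 1.3605 rad.
Bracket: h₀ sin ϕ sin δ + cos ϕ cos δ sin h₀ = 1.3605×0.57071×-0.28771 + 0.82115×0.95772×0.97796 = -0.223393 + 0.769099 = 0.545706.
Q̄ = (S_0/π) × [bracket] = (1361/π) × 0.545706 = 236.4 W/m².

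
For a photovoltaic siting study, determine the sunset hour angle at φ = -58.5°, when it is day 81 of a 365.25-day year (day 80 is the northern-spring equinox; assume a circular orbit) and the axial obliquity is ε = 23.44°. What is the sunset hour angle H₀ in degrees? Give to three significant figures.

H₀ = 89.4°

Solar longitude: λ_s = 360° × (81 − 80)/365.25 = 0.986°.
sin δ = sin 23.44° × sin 0.986° = 0.00684, so δ = +0.392°.
cos H₀ = −tan φ · tan δ = −tan(-58.5°) × tan(+0.392°) = 0.0112, so H₀ = 1.5596 rad = 89.36°.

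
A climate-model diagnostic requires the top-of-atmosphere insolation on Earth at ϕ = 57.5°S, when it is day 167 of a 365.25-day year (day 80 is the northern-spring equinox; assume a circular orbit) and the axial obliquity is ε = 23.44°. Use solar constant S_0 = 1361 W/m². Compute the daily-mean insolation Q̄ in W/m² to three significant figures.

Q̄ ≈ 37.4 W/m²

Solar longitude: L_s = 360° × (167 − 80)/365.25 = 85.749°.
sin δ = sin 23.44° × sin 85.749° = 0.39669, so δ = +23.372°.
cos h₀ = −tan(-57.5°) tan(+23.372°) = 0.6783, h₀ = 0.8253 rad.
Bracket: h₀ sin ϕ sin δ + cos ϕ cos δ sin h₀ = 0.8253×-0.84339×0.39669 + 0.53730×0.91795×0.73475 = -0.276116 + 0.362389 = 0.086273.
Q̄ = (S_0/π) × [bracket] = (1361/π) × 0.086273 = 37.38 W/m².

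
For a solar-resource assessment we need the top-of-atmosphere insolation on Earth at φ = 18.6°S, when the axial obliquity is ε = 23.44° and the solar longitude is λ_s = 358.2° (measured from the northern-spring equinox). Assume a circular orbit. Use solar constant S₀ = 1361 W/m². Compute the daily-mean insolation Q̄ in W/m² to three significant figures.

Q̄ ≈ 413 W/m²

Solar declination: sin δ = sin ε · sin λ_s = sin 23.44° × sin 358.2° = -0.01249, so δ = -0.716°.
cos H₀ = −tan(-18.6°) tan(-0.716°) = -0.0042, H₀ = 1.5750 rad.
Bracket: H₀ sin φ sin δ + cos φ cos δ sin H₀ = 1.5750×-0.31896×-0.01249 + 0.94777×0.99992×0.99999 = 0.006275 + 0.947685 = 0.953960.
Q̄ = (S₀/π) × [bracket] = (1361/π) × 0.953960 = 413.3 W/m².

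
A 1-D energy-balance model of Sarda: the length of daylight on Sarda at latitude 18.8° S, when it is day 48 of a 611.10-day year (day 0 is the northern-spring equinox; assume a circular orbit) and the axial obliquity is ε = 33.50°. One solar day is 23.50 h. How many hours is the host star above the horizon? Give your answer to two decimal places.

Solar longitude: λ_s = 360° × (48 − 0)/611.10 = 28.277°.
sin δ = sin 33.50° × sin 28.277° = 0.26147, so δ = +15.157°.
cos H₀ = −tan φ · tan δ = −tan(-18.8°) × tan(+15.157°) = 0.0922, so H₀ = 1.4784 rad = 84.71°.
Daylight = 2H₀/(2π) × 23.50 h = (1.4784/π) × 23.50 = 11.06 h.

11.06 h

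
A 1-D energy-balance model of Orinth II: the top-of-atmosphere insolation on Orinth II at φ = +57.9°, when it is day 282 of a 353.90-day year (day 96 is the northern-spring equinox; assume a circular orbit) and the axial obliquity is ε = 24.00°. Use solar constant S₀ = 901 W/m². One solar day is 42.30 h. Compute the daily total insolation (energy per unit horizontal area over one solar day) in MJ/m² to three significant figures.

Solar longitude: λ_s = 360° × (282 − 96)/353.90 = 189.206°.
sin δ = sin 24.00° × sin 189.206° = -0.06507, so δ = -3.731°.
cos H₀ = −tan(+57.9°) tan(-3.731°) = 0.1040, H₀ = 1.4667 rad.
Bracket: H₀ sin φ sin δ + cos φ cos δ sin H₀ = 1.4667×0.84712×-0.06507 + 0.53140×0.99788×0.99458 = -0.080848 + 0.527399 = 0.446551.
Q̄ = (S₀/π) × [bracket] = (901/π) × 0.446551 = 128.07 W/m².
Daily total = Q̄ × 42.30 h × 3600 s/h = 128.07 × 42.30 × 3600 / 10⁶ = 19.50 MJ/m².

19.5 MJ/m²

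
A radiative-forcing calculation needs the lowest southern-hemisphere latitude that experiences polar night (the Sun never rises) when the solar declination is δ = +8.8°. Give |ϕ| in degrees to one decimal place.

|ϕ| = 81.2°

Polar night requires cos h₀ = −tan ϕ tan δ ≥ 1, i.e. tan ϕ tan δ ≤ −1.
The boundary is |tan ϕ| · |tan δ| = 1, so |ϕ| = 90° − |δ| = 90° − 8.8° = 81.2° in the southern hemisphere.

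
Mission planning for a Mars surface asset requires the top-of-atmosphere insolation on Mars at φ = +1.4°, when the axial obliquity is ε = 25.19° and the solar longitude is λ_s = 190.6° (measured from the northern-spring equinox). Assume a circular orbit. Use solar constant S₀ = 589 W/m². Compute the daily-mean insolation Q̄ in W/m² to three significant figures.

Q̄ ≈ 186 W/m²

Solar declination: sin δ = sin ε · sin λ_s = sin 25.19° × sin 190.6° = -0.07829, so δ = -4.490°.
cos H₀ = −tan(+1.4°) tan(-4.490°) = 0.0019, H₀ = 1.5689 rad.
Bracket: H₀ sin φ sin δ + cos φ cos δ sin H₀ = 1.5689×0.02443×-0.07829 + 0.99970×0.99693×1.00000 = -0.003001 + 0.996631 = 0.993630.
Q̄ = (S₀/π) × [bracket] = (589/π) × 0.993630 = 186.3 W/m².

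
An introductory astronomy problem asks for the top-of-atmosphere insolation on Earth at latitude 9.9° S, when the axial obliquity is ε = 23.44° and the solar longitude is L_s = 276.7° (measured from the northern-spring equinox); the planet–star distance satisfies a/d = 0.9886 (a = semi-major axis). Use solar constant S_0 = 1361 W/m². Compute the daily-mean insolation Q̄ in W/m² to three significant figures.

Solar declination: sin δ = sin ε · sin L_s = sin 23.44° × sin 276.7° = -0.39507, so δ = -23.270°.
cos h₀ = −tan(-9.9°) tan(-23.270°) = -0.0751, h₀ = 1.6459 rad.
Bracket: h₀ sin ϕ sin δ + cos ϕ cos δ sin h₀ = 1.6459×-0.17193×-0.39507 + 0.98511×0.91865×0.99718 = 0.111797 + 0.902419 = 1.014216.
Inverse-square distance factor (a/d)² = 0.9886² = 0.977330.
Q̄ = (S_0/π) × 0.977330 × [bracket] = (1361/π) × 0.977330 × 1.014216 = 429.4 W/m².

Q̄ ≈ 429 W/m²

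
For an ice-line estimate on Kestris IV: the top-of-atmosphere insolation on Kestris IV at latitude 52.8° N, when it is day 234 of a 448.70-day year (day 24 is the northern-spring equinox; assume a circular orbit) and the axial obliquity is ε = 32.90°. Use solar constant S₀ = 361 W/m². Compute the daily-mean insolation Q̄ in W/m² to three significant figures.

Solar longitude: λ_s = 360° × (234 − 24)/448.70 = 168.487°.
sin δ = sin 32.90° × sin 168.487° = 0.10841, so δ = +6.224°.
cos H₀ = −tan(+52.8°) tan(+6.224°) = -0.1437, H₀ = 1.7150 rad.
Bracket: H₀ sin φ sin δ + cos φ cos δ sin H₀ = 1.7150×0.79653×0.10841 + 0.60460×0.99411×0.98962 = 0.148093 + 0.594800 = 0.742893.
Q̄ = (S₀/π) × [bracket] = (361/π) × 0.742893 = 85.37 W/m².

Q̄ ≈ 85.4 W/m²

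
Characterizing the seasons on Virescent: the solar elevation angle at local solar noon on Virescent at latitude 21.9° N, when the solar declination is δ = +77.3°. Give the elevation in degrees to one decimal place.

At local noon the hour angle is zero, so the zenith angle equals |φ − δ| = |+21.9° − (+77.300°)| = 55.400°.
Elevation = 90° − 55.400° = 34.6°.

34.6°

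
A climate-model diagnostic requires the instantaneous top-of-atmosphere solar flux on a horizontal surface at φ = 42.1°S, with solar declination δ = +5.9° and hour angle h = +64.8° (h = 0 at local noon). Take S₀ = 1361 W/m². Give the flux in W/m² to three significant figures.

cos θ_z = sin φ sin δ + cos φ cos δ cos h = -0.068915 + 0.314244 = 0.245329.
Flux = S₀ · cos θ_z = 1361 × 0.245329 = 333.9 W/m².

334 W/m²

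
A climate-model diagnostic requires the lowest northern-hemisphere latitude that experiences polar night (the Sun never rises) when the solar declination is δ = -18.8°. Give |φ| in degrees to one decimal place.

|φ| = 71.2°

Polar night requires cos H₀ = −tan φ tan δ ≥ 1, i.e. tan φ tan δ ≤ −1.
The boundary is |tan φ| · |tan δ| = 1, so |φ| = 90° − |δ| = 90° − 18.8° = 71.2° in the northern hemisphere.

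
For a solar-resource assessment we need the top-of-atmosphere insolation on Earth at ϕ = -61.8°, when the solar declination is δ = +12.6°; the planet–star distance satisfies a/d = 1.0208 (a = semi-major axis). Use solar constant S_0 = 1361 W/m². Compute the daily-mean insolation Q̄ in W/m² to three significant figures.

cos h₀ = −tan(-61.8°) tan(+12.600°) = 0.4169, h₀ = 1.1408 rad.
Bracket: h₀ sin ϕ sin δ + cos ϕ cos δ sin h₀ = 1.1408×-0.88130×0.21814 + 0.47255×0.97592×0.90896 = -0.219315 + 0.419186 = 0.199871.
Inverse-square distance factor (a/d)² = 1.0208² = 1.042033.
Q̄ = (S_0/π) × 1.042033 × [bracket] = (1361/π) × 1.042033 × 0.199871 = 90.23 W/m².

Q̄ ≈ 90.2 W/m²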